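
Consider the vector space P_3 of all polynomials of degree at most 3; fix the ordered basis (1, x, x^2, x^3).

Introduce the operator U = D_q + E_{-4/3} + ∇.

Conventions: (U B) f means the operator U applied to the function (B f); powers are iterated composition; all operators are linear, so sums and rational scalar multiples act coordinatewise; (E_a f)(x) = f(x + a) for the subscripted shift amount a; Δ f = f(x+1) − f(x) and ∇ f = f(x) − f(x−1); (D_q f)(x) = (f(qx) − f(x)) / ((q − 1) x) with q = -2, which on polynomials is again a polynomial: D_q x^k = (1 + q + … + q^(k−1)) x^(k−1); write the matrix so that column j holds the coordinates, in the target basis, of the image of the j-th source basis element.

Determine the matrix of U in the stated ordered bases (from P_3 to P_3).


the matrix is [[1, 2/3, 7/9, -37/27]; [0, 1, -5/3, 7/3]; [0, 0, 1, 2]; [0, 0, 0, 1]] (rows listed top to bottom)

image of 1: 1
image of x: x + 2/3
image of x^2: x^2 - (5/3)x + 7/9
image of x^3: x^3 + 2x^2 + (7/3)x - 37/27
each image's coordinates form column j of the matrix


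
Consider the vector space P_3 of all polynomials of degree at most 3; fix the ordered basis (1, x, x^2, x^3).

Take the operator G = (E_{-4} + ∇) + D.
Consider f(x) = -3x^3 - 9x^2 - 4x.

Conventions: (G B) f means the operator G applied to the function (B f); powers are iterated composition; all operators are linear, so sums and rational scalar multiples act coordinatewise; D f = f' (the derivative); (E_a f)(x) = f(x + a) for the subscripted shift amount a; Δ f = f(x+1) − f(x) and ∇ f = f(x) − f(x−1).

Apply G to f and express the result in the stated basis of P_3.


the image equals g(x) = -3x^3 + 9x^2 - 103x + 62

E_{-4} f = -3x^3 + 27x^2 - 76x + 64
∇ f = -9x^2 - 9x + 2
(E_{-4} + ∇) f = -3x^3 + 18x^2 - 85x + 66
D f = -9x^2 - 18x - 4
((E_{-4} + ∇) + D) f = -3x^3 + 9x^2 - 103x + 62


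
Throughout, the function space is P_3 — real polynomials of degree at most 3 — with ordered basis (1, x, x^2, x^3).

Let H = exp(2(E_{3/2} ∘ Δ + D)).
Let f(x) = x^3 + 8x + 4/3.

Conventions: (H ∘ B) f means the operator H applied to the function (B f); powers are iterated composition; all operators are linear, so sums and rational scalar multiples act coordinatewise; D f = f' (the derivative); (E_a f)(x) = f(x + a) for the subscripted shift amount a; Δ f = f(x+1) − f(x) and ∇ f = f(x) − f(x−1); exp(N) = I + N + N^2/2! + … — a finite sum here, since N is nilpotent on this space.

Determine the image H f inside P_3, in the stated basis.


g(x) = x^3 + 12x^2 + 80x + 1307/6

order-1 term: 12x^2 + 24x + 113/2
order-2 term: 48x + 96
order-3 term: 64
the series for exp(2(E_{3/2} ∘ Δ + D)) f terminates at order 3
exp(2(E_{3/2} ∘ Δ + D)) f = x^3 + 12x^2 + 80x + 1307/6


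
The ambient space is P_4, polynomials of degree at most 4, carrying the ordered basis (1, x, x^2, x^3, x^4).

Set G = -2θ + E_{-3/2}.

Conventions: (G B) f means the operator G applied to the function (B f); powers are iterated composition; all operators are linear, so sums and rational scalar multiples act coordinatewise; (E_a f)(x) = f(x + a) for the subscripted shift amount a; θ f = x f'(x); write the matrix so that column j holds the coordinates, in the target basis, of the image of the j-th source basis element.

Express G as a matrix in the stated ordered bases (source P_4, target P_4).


the matrix is [[1, -3/2, 9/4, -27/8, 81/16]; [0, -1, -3, 27/4, -27/2]; [0, 0, -3, -9/2, 27/2]; [0, 0, 0, -5, -6]; [0, 0, 0, 0, -7]] (rows listed top to bottom)

image of 1: 1
image of x: -x - 3/2
image of x^2: -3x^2 - 3x + 9/4
image of x^3: -5x^3 - (9/2)x^2 + (27/4)x - 27/8
image of x^4: -7x^4 - 6x^3 + (27/2)x^2 - (27/2)x + 81/16
each image's coordinates form column j of the matrix


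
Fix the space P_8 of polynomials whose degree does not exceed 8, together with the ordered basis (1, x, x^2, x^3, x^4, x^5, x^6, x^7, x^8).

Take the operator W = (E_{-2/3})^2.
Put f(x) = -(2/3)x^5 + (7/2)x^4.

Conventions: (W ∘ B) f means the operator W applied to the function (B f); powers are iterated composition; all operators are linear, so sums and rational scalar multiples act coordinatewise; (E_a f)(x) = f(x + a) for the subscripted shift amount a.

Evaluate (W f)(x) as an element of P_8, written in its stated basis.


the result is g(x) = -(2/3)x^5 + (143/18)x^4 - (824/27)x^3 + (4304/81)x^2 - (10624/243)x + 10112/729

E_{-2/3} f = -(2/3)x^5 + (103/18)x^4 - (332/27)x^3 + (916/81)x^2 - (1168/243)x + 568/729
E_{-2/3} E_{-2/3} f = -(2/3)x^5 + (143/18)x^4 - (824/27)x^3 + (4304/81)x^2 - (10624/243)x + 10112/729


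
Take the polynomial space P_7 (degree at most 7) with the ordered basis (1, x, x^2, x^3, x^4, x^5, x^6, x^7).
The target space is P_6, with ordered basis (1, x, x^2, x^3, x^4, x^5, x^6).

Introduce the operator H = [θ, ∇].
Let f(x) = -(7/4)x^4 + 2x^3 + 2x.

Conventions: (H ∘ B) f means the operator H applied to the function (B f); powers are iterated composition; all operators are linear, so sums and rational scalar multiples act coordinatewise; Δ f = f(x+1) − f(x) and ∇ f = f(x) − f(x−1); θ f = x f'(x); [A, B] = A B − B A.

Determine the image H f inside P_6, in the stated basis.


g(x) = 7x^3 - 27x^2 + 33x - 15

∇ f = -7x^3 + (33/2)x^2 - 13x + 23/4
θ ∇ f = -21x^3 + 33x^2 - 13x
θ f = -7x^4 + 6x^3 + 2x
∇ θ f = -28x^3 + 60x^2 - 46x + 15
[θ, ∇] f = 7x^3 - 27x^2 + 33x - 15


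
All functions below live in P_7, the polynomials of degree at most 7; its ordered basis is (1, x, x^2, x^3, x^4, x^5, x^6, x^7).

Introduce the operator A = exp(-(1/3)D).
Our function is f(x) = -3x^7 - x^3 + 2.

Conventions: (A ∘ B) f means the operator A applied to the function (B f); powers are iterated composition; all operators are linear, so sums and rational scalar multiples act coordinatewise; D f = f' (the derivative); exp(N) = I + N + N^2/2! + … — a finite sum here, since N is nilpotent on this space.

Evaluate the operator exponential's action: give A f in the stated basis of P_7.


order-1 term: 7x^6 + x^2
order-2 term: -7x^5 - (1/3)x
order-3 term: (35/9)x^4 + 1/27
order-4 term: -(35/27)x^3
order-5 term: (7/27)x^2
order-6 term: -(7/243)x
order-7 term: 1/729
the series for exp(-(1/3)D) f terminates at order 7
exp(-(1/3)D) f = -3x^7 + 7x^6 - 7x^5 + (35/9)x^4 - (62/27)x^3 + (34/27)x^2 - (88/243)x + 1486/729

the image equals g(x) = -3x^7 + 7x^6 - 7x^5 + (35/9)x^4 - (62/27)x^3 + (34/27)x^2 - (88/243)x + 1486/729


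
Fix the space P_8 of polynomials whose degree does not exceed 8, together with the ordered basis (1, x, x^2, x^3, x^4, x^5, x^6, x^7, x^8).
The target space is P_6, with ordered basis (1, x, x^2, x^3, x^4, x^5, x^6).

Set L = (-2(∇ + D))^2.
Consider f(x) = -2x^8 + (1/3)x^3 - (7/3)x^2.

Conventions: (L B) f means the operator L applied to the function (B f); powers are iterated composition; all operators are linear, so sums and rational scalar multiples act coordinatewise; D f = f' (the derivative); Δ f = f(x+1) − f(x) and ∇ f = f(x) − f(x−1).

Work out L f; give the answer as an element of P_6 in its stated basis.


∇ f = -16x^7 + 56x^6 - 112x^5 + 140x^4 - 112x^3 + 57x^2 - (65/3)x + 14/3
D f = -16x^7 + x^2 - (14/3)x
(∇ + D) f = -32x^7 + 56x^6 - 112x^5 + 140x^4 - 112x^3 + 58x^2 - (79/3)x + 14/3
(-2(∇ + D)) f = 64x^7 - 112x^6 + 224x^5 - 280x^4 + 224x^3 - 116x^2 + (158/3)x - 28/3
∇ (-2(∇ + D)) f = 448x^6 - 2016x^5 + 5040x^4 - 7840x^3 + 7616x^2 - 4264x + 3218/3
D (-2(∇ + D)) f = 448x^6 - 672x^5 + 1120x^4 - 1120x^3 + 672x^2 - 232x + 158/3
(∇ + D) (-2(∇ + D)) f = 896x^6 - 2688x^5 + 6160x^4 - 8960x^3 + 8288x^2 - 4496x + 3376/3
(-2(∇ + D)) (-2(∇ + D)) f = -1792x^6 + 5376x^5 - 12320x^4 + 17920x^3 - 16576x^2 + 8992x - 6752/3

the result is g(x) = -1792x^6 + 5376x^5 - 12320x^4 + 17920x^3 - 16576x^2 + 8992x - 6752/3


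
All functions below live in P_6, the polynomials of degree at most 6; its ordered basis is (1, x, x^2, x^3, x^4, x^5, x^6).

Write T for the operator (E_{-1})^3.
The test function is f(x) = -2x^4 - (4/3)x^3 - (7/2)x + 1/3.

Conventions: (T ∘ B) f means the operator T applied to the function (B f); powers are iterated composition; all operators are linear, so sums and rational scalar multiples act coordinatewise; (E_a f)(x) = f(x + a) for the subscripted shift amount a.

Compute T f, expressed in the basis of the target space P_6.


g(x) = -2x^4 + (68/3)x^3 - 96x^2 + (353/2)x - 691/6

E_{-1} f = -2x^4 + (20/3)x^3 - 8x^2 + (1/2)x + 19/6
E_{-1} E_{-1} f = -2x^4 + (44/3)x^3 - 40x^2 + (89/2)x - 14
E_{-1} E_{-1} E_{-1} f = -2x^4 + (68/3)x^3 - 96x^2 + (353/2)x - 691/6


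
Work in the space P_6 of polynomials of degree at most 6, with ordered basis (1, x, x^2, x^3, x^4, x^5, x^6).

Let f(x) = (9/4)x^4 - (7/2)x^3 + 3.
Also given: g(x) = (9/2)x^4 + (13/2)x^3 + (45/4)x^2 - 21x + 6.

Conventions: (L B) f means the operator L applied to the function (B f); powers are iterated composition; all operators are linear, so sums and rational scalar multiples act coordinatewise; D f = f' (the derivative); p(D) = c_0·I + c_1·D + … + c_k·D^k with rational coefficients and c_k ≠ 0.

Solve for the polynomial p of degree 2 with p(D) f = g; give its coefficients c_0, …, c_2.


p(D) = 2·I + (3/2)·D + D^2, i.e. c_0 = 2, c_1 = 3/2, c_2 = 1

D^0 f = (9/4)x^4 - (7/2)x^3 + 3
D^1 f = 9x^3 - (21/2)x^2
D^2 f = 27x^2 - 21x
matching coefficients of g against c_0 f + c_1 Df + … from the top degree down determines the c_i
solution: c_0 = 2, c_1 = 3/2, c_2 = 1


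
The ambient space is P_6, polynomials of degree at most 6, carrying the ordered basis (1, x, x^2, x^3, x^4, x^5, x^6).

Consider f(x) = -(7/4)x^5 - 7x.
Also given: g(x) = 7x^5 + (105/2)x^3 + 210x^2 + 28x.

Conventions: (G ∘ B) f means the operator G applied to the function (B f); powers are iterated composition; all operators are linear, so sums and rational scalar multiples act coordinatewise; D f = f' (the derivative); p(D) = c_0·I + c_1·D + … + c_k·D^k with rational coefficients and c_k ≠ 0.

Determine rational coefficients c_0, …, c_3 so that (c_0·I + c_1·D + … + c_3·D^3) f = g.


D^0 f = -(7/4)x^5 - 7x
D^1 f = -(35/4)x^4 - 7
D^2 f = -35x^3
D^3 f = -105x^2
matching coefficients of g against c_0 f + c_1 Df + … from the top degree down determines the c_i
solution: c_0 = -4, c_1 = 0, c_2 = -3/2, c_3 = -2

p(D) = -4·I − (3/2)·D^2 − 2·D^3, i.e. c_0 = -4, c_1 = 0, c_2 = -3/2, c_3 = -2


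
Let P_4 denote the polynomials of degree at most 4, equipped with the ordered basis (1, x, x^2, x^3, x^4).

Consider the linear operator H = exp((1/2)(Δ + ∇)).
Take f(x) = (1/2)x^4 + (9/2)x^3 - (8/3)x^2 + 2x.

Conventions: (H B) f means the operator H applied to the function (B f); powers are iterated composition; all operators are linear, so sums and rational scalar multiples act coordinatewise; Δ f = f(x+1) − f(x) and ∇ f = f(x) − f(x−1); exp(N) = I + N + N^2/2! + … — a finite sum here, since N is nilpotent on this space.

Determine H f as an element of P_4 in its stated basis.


order-1 term: 2x^3 + (27/2)x^2 - (10/3)x + 13/2
order-2 term: 3x^2 + (27/2)x - 2/3
order-3 term: 2x + 9/2
order-4 term: 1/2
the series for exp((1/2)(Δ + ∇)) f terminates at order 4
exp((1/2)(Δ + ∇)) f = (1/2)x^4 + (13/2)x^3 + (83/6)x^2 + (85/6)x + 65/6

the image equals g(x) = (1/2)x^4 + (13/2)x^3 + (83/6)x^2 + (85/6)x + 65/6


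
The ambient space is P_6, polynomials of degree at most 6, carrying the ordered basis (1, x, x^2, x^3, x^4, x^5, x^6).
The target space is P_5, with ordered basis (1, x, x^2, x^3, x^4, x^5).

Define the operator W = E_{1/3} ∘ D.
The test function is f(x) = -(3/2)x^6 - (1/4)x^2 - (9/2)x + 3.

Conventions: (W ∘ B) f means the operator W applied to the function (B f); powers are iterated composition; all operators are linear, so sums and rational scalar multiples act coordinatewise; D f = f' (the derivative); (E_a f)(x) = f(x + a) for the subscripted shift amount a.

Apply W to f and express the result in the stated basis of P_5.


D f = -9x^5 - (1/2)x - 9/2
E_{1/3} D f = -9x^5 - 15x^4 - 10x^3 - (10/3)x^2 - (19/18)x - 127/27

the result is g(x) = -9x^5 - 15x^4 - 10x^3 - (10/3)x^2 - (19/18)x - 127/27


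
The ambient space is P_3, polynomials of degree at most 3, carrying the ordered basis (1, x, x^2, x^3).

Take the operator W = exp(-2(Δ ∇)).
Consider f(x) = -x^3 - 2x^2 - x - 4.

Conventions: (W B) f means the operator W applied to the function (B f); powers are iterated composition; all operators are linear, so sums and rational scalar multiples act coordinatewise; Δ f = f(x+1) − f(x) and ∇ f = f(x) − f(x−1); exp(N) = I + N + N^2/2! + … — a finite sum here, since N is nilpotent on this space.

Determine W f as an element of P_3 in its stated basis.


order-1 term: 12x + 8
the series for exp(-2(Δ ∇)) f terminates at order 1
exp(-2(Δ ∇)) f = -x^3 - 2x^2 + 11x + 4

the result is g(x) = -x^3 - 2x^2 + 11x + 4


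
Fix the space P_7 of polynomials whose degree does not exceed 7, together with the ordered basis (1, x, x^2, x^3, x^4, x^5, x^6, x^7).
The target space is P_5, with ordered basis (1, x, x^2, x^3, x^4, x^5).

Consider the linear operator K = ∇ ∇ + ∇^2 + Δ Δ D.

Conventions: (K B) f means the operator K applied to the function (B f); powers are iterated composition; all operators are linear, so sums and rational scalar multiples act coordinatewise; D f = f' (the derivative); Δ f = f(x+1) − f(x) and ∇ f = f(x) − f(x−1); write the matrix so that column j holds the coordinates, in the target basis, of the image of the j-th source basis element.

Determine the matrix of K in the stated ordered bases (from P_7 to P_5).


the matrix is [[0, 0, 4, -6, 52, 10, 304, 182]; [0, 0, 0, 12, -24, 260, 60, 2128]; [0, 0, 0, 0, 24, -60, 780, 210]; [0, 0, 0, 0, 0, 40, -120, 1820]; [0, 0, 0, 0, 0, 0, 60, -210]; [0, 0, 0, 0, 0, 0, 0, 84]] (rows listed top to bottom)

image of 1: 0
image of x: 0
image of x^2: 4
image of x^3: 12x - 6
image of x^4: 24x^2 - 24x + 52
image of x^5: 40x^3 - 60x^2 + 260x + 10
image of x^6: 60x^4 - 120x^3 + 780x^2 + 60x + 304
image of x^7: 84x^5 - 210x^4 + 1820x^3 + 210x^2 + 2128x + 182
each image's coordinates form column j of the matrix


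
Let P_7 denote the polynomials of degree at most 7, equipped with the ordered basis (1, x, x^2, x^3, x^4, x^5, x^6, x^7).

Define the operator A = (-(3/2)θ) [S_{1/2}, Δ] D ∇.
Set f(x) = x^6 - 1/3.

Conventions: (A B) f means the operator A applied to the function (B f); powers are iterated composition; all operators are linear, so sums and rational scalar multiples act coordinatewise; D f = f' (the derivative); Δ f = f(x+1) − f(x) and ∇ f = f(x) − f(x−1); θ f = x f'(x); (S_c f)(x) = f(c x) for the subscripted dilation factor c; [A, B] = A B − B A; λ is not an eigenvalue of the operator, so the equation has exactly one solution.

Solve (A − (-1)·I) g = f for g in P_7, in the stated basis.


the result is g(x) = x^6 + (135/4)x^3 + (135/4)x^2 + (45/2)x - 1/3

write g with unknown coordinates in the stated basis and equate coefficients in (A − (-1)·I) g = f
solving from the highest basis element down gives g = x^6 + (135/4)x^3 + (135/4)x^2 + (45/2)x - 1/3
check: A g = -(135/4)x^3 - (135/4)x^2 - (45/2)x
so A g − (-1)·g = x^6 - 1/3 = f ✓


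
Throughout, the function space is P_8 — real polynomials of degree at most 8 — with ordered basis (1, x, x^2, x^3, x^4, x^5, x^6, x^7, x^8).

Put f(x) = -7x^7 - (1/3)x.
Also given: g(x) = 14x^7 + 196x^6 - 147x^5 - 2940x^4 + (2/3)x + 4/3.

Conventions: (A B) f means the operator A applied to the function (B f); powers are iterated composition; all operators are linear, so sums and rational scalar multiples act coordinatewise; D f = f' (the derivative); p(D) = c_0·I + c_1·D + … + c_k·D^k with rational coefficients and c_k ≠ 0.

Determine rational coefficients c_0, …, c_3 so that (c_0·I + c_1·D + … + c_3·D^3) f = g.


c_0 = -2, c_1 = -4, c_2 = 1/2, c_3 = 2

D^0 f = -7x^7 - (1/3)x
D^1 f = -49x^6 - 1/3
D^2 f = -294x^5
D^3 f = -1470x^4
matching coefficients of g against c_0 f + c_1 Df + … from the top degree down determines the c_i
solution: c_0 = -2, c_1 = -4, c_2 = 1/2, c_3 = 2


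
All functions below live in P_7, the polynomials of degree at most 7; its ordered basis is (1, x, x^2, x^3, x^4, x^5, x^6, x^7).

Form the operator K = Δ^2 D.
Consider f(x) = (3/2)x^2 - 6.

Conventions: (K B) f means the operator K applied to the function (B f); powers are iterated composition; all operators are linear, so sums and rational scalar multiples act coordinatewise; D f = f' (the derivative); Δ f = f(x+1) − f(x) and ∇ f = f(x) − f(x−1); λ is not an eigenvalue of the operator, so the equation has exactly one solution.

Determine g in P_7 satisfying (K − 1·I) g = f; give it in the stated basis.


write g with unknown coordinates in the stated basis and equate coefficients in (K − 1·I) g = f
solving from the highest basis element down gives g = -(3/2)x^2 + 6
check: K g = 0
so K g − 1·g = (3/2)x^2 - 6 = f ✓

the result is g(x) = -(3/2)x^2 + 6


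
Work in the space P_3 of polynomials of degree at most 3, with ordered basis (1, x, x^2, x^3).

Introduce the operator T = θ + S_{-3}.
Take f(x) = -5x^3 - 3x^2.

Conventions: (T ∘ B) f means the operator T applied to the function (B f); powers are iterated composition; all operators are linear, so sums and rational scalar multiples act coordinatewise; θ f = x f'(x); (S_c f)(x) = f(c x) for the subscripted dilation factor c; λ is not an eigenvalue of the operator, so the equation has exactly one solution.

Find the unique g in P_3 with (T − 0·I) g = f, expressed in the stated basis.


the image equals g(x) = (5/24)x^3 - (3/11)x^2

write g with unknown coordinates in the stated basis and equate coefficients in (T − 0·I) g = f
solving from the highest basis element down gives g = (5/24)x^3 - (3/11)x^2
check: T g = -5x^3 - 3x^2
so T g − 0·g = -5x^3 - 3x^2 = f ✓


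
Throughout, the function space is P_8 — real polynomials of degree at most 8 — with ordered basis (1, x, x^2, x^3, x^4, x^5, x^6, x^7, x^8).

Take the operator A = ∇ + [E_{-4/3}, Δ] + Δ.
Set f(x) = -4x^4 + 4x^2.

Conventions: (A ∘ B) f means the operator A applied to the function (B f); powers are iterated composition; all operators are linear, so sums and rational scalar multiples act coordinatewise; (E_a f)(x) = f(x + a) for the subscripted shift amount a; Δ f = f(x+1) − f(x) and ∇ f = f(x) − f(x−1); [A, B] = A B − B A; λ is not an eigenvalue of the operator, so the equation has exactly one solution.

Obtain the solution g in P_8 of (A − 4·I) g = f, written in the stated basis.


write g with unknown coordinates in the stated basis and equate coefficients in (A − 4·I) g = f
solving from the highest basis element down gives g = x^4 + 2x^3 + 2x^2 + 4x + 3
check: A g = 8x^3 + 12x^2 + 16x + 12
so A g − 4·g = -4x^4 + 4x^2 = f ✓

the result is g(x) = x^4 + 2x^3 + 2x^2 + 4x + 3


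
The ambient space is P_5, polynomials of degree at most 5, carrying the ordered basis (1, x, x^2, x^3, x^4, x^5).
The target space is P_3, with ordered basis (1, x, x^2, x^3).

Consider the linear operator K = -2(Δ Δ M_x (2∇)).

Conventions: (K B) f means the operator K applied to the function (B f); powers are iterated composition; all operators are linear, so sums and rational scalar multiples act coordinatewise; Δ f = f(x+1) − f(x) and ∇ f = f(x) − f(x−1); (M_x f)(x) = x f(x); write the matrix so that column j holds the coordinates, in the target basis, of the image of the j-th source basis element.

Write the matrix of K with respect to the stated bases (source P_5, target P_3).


image of 1: 0
image of x: 0
image of x^2: -16
image of x^3: -72x - 48
image of x^4: -192x^2 - 240x - 112
image of x^5: -400x^3 - 720x^2 - 680x - 240
each image's coordinates form column j of the matrix

the matrix is [[0, 0, -16, -48, -112, -240]; [0, 0, 0, -72, -240, -680]; [0, 0, 0, 0, -192, -720]; [0, 0, 0, 0, 0, -400]] (rows listed top to bottom)


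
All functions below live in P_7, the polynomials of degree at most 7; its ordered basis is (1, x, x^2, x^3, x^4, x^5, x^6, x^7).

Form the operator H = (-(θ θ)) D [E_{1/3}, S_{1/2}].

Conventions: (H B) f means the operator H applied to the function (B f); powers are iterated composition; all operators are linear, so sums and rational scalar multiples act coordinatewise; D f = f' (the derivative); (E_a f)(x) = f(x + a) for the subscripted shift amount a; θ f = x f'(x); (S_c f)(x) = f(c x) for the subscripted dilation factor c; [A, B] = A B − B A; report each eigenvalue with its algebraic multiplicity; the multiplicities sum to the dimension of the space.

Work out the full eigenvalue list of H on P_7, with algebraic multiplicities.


image of 1: 0
image of x: 0
image of x^2: 0
image of x^3: (1/4)x
image of x^4: x^2 + (1/4)x
image of x^5: (15/8)x^3 + (5/4)x^2 + (35/216)x
image of x^6: (5/2)x^4 + (45/16)x^3 + (35/36)x^2 + (25/288)x
image of x^7: (175/64)x^5 + (35/8)x^4 + (245/96)x^3 + (175/288)x^2 + (217/5184)x
the matrix is upper triangular; its diagonal is (0, 0, 0, 0, 0, 0, 0, 0)
for a triangular matrix the eigenvalues are the diagonal entries, with algebraic multiplicity their repetition count

λ = 0 (multiplicity 8)


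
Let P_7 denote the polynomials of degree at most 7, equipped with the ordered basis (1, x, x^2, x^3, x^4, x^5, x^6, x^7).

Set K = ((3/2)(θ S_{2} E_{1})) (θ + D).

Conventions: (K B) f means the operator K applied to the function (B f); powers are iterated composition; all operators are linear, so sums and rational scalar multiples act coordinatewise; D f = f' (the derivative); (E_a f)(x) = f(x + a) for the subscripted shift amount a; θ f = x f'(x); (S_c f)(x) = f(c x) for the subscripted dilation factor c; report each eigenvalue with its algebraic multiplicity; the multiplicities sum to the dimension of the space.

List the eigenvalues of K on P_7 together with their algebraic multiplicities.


image of 1: 0
image of x: 3x
image of x^2: 24x^2 + 18x
image of x^3: 108x^3 + 144x^2 + 45x
image of x^4: 384x^4 + 720x^3 + 432x^2 + 84x
image of x^5: 1200x^5 + 2880x^4 + 2520x^3 + 960x^2 + 135x
image of x^6: 3456x^6 + 10080x^5 + 11520x^4 + 6480x^3 + 1800x^2 + 198x
image of x^7: 9408x^7 + 32256x^6 + 45360x^5 + 33600x^4 + 13860x^3 + 3024x^2 + 273x
the matrix is upper triangular; its diagonal is (0, 3, 24, 108, 384, 1200, 3456, 9408)
for a triangular matrix the eigenvalues are the diagonal entries, with algebraic multiplicity their repetition count

λ = 0 (multiplicity 1), λ = 3 (multiplicity 1), λ = 24 (multiplicity 1), λ = 108 (multiplicity 1), λ = 384 (multiplicity 1), λ = 1200 (multiplicity 1), λ = 3456 (multiplicity 1), λ = 9408 (multiplicity 1)


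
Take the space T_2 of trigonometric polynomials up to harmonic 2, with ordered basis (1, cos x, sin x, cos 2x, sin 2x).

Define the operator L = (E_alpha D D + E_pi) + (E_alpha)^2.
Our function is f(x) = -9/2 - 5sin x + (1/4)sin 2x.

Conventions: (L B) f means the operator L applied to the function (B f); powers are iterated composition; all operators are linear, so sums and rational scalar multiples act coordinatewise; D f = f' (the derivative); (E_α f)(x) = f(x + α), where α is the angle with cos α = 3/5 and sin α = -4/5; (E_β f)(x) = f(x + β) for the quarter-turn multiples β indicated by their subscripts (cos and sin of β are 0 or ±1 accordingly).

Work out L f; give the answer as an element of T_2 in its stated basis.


the image equals g(x) = -9 + (4/5)cos x + (47/5)sin x + (684/625)cos 2x + (399/1250)sin 2x

D f = -5cos x + (1/2)cos 2x
D D f = 5sin x - sin 2x
E_alpha D D f = -4cos x + 3sin x + (24/25)cos 2x + (7/25)sin 2x
E_pi f = -9/2 + 5sin x + (1/4)sin 2x
(E_alpha D D + E_pi) f = -9/2 - 4cos x + 8sin x + (24/25)cos 2x + (53/100)sin 2x
E_alpha f = -9/2 + 4cos x - 3sin x - (6/25)cos 2x - (7/100)sin 2x
E_alpha E_alpha f = -9/2 + (24/5)cos x + (7/5)sin x + (84/625)cos 2x - (527/2500)sin 2x
((E_alpha D D + E_pi) + (E_alpha)^2) f = -9 + (4/5)cos x + (47/5)sin x + (684/625)cos 2x + (399/1250)sin 2x


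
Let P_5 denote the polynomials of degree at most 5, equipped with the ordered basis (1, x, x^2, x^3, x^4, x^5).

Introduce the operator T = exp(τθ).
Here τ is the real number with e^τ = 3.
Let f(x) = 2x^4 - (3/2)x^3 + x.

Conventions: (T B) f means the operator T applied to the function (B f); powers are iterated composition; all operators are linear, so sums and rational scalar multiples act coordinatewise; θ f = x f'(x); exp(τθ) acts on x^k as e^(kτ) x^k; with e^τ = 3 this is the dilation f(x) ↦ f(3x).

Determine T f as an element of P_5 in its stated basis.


exp(τθ) x^k = e^(kτ) x^k; with e^τ = 3 this sends x^k to 3^k x^k
x ↦ 3 x
x^3 ↦ 27 x^3
x^4 ↦ 81 x^4
applying this coordinatewise to f: exp(τθ) f = 162x^4 - (81/2)x^3 + 3x

g(x) = 162x^4 - (81/2)x^3 + 3x


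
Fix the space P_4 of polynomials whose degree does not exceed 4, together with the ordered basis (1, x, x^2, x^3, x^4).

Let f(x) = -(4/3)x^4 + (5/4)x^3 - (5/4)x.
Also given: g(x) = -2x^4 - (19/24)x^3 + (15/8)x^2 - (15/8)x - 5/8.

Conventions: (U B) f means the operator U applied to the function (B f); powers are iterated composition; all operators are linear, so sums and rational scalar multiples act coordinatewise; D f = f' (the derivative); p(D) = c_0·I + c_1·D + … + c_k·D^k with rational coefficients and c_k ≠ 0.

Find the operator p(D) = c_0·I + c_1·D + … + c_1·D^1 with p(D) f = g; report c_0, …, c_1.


p(D) = (3/2)·I + (1/2)·D, i.e. c_0 = 3/2, c_1 = 1/2

D^0 f = -(4/3)x^4 + (5/4)x^3 - (5/4)x
D^1 f = -(16/3)x^3 + (15/4)x^2 - 5/4
matching coefficients of g against c_0 f + c_1 Df + … from the top degree down determines the c_i
solution: c_0 = 3/2, c_1 = 1/2


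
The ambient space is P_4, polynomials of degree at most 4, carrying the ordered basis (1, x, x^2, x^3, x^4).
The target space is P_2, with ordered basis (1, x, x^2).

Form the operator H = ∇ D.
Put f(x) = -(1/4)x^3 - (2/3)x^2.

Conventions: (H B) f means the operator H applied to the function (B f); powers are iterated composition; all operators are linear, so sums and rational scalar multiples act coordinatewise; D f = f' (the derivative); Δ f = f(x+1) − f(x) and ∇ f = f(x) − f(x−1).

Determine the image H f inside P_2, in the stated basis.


D f = -(3/4)x^2 - (4/3)x
∇ D f = -(3/2)x - 7/12

g(x) = -(3/2)x - 7/12


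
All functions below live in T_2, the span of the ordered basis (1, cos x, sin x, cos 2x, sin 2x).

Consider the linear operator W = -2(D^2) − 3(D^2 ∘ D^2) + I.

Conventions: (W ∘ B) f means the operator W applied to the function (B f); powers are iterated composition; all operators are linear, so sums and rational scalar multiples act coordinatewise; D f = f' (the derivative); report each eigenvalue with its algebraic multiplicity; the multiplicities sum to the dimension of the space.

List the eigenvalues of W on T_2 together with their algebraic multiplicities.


λ = -39 (multiplicity 2), λ = 0 (multiplicity 2), λ = 1 (multiplicity 1)

image of 1: 1
image of cos x: 0
image of sin x: 0
image of cos 2x: -39cos 2x
image of sin 2x: -39sin 2x
the matrix is diagonal; its diagonal is (1, 0, 0, -39, -39)
for a triangular matrix the eigenvalues are the diagonal entries, with algebraic multiplicity their repetition count


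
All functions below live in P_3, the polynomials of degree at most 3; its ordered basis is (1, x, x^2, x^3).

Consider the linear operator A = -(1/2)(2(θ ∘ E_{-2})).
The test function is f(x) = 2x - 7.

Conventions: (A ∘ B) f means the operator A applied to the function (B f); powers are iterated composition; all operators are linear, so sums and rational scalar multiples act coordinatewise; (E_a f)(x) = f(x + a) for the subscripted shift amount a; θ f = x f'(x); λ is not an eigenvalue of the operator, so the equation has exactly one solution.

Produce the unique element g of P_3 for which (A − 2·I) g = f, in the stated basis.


the image equals g(x) = -(2/3)x + 7/2

write g with unknown coordinates in the stated basis and equate coefficients in (A − 2·I) g = f
solving from the highest basis element down gives g = -(2/3)x + 7/2
check: A g = (2/3)x
so A g − 2·g = 2x - 7 = f ✓


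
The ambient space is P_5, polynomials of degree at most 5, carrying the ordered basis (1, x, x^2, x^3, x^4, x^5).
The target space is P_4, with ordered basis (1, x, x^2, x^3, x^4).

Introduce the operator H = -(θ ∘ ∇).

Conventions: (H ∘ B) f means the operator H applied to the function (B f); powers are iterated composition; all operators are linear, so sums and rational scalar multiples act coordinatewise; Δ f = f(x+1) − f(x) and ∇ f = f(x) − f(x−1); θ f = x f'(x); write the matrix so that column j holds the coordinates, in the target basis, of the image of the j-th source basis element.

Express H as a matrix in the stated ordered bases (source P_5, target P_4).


the matrix is [[0, 0, 0, 0, 0, 0]; [0, 0, -2, 3, -4, 5]; [0, 0, 0, -6, 12, -20]; [0, 0, 0, 0, -12, 30]; [0, 0, 0, 0, 0, -20]] (rows listed top to bottom)

image of 1: 0
image of x: 0
image of x^2: -2x
image of x^3: -6x^2 + 3x
image of x^4: -12x^3 + 12x^2 - 4x
image of x^5: -20x^4 + 30x^3 - 20x^2 + 5x
each image's coordinates form column j of the matrix


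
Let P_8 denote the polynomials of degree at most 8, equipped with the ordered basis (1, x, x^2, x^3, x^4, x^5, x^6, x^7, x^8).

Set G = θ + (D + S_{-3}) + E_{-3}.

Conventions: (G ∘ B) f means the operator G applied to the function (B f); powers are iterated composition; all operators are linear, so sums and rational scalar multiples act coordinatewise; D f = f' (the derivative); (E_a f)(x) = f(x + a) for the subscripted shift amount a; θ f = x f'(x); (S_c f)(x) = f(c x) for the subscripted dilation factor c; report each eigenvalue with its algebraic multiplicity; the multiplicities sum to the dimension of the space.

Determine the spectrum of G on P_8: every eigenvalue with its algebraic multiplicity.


λ = -2179 (multiplicity 1), λ = -237 (multiplicity 1), λ = -23 (multiplicity 1), λ = -1 (multiplicity 1), λ = 2 (multiplicity 1), λ = 12 (multiplicity 1), λ = 86 (multiplicity 1), λ = 736 (multiplicity 1), λ = 6570 (multiplicity 1)

image of 1: 2
image of x: -x - 2
image of x^2: 12x^2 - 4x + 9
image of x^3: -23x^3 - 6x^2 + 27x - 27
image of x^4: 86x^4 - 8x^3 + 54x^2 - 108x + 81
image of x^5: -237x^5 - 10x^4 + 90x^3 - 270x^2 + 405x - 243
image of x^6: 736x^6 - 12x^5 + 135x^4 - 540x^3 + 1215x^2 - 1458x + 729
image of x^7: -2179x^7 - 14x^6 + 189x^5 - 945x^4 + 2835x^3 - 5103x^2 + 5103x - 2187
image of x^8: 6570x^8 - 16x^7 + 252x^6 - 1512x^5 + 5670x^4 - 13608x^3 + 20412x^2 - 17496x + 6561
the matrix is upper triangular; its diagonal is (2, -1, 12, -23, 86, -237, 736, -2179, 6570)
for a triangular matrix the eigenvalues are the diagonal entries, with algebraic multiplicity their repetition count


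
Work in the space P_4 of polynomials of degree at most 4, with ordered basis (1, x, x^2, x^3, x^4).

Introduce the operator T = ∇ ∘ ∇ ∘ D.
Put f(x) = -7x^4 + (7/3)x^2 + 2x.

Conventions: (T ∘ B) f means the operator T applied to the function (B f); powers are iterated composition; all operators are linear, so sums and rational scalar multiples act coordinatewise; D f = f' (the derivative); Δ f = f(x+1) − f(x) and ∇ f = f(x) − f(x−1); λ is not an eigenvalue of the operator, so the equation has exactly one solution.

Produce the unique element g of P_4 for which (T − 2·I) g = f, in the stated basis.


the image equals g(x) = (7/2)x^4 - (7/6)x^2 + 41x - 42

write g with unknown coordinates in the stated basis and equate coefficients in (T − 2·I) g = f
solving from the highest basis element down gives g = (7/2)x^4 - (7/6)x^2 + 41x - 42
check: T g = 84x - 84
so T g − 2·g = -7x^4 + (7/3)x^2 + 2x = f ✓


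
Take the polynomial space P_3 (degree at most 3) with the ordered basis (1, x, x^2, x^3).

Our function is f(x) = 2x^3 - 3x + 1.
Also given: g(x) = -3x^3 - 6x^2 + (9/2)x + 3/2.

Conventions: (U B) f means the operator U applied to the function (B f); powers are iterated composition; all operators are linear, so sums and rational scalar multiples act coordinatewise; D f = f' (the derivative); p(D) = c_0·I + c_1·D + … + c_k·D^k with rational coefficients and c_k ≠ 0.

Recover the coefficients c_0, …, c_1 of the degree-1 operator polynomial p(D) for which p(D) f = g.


p(D) = -(3/2)·I − D, i.e. c_0 = -3/2, c_1 = -1

D^0 f = 2x^3 - 3x + 1
D^1 f = 6x^2 - 3
matching coefficients of g against c_0 f + c_1 Df + … from the top degree down determines the c_i
solution: c_0 = -3/2, c_1 = -1


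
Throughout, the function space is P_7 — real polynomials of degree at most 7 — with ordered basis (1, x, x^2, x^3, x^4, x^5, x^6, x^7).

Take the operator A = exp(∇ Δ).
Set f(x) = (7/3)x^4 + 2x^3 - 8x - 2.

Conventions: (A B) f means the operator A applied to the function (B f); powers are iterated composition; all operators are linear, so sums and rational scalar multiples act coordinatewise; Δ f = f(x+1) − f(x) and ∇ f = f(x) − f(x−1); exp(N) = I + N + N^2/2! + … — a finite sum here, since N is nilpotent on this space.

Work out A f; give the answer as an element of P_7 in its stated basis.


order-1 term: 28x^2 + 12x + 14/3
order-2 term: 28
the series for exp(∇ Δ) f terminates at order 2
exp(∇ Δ) f = (7/3)x^4 + 2x^3 + 28x^2 + 4x + 92/3

the image equals g(x) = (7/3)x^4 + 2x^3 + 28x^2 + 4x + 92/3


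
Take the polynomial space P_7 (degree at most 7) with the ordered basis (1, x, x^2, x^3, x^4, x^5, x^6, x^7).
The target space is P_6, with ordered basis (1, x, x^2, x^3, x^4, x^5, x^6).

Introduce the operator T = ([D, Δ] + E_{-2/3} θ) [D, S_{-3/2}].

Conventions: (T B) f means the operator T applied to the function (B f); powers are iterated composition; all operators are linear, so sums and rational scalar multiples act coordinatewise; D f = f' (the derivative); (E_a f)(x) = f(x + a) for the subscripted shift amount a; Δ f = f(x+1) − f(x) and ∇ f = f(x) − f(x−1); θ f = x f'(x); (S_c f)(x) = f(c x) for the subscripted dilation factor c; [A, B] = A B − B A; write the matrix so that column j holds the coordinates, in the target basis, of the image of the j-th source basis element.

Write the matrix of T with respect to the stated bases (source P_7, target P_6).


image of 1: 0
image of x: 0
image of x^2: (15/2)x - 5
image of x^3: -(135/4)x^2 + 45x - 15
image of x^4: (405/4)x^3 - (405/2)x^2 + 135x - 30
image of x^5: -(2025/8)x^4 + 675x^3 - 675x^2 + 300x - 50
image of x^6: (18225/32)x^5 - (30375/16)x^4 + (10125/4)x^3 - (3375/2)x^2 + (1125/2)x - 75
image of x^7: -(76545/64)x^6 + (76545/16)x^5 - (127575/16)x^4 + (14175/2)x^3 - (14175/4)x^2 + 945x - 105
each image's coordinates form column j of the matrix

the matrix is [[0, 0, -5, -15, -30, -50, -75, -105]; [0, 0, 15/2, 45, 135, 300, 1125/2, 945]; [0, 0, 0, -135/4, -405/2, -675, -3375/2, -14175/4]; [0, 0, 0, 0, 405/4, 675, 10125/4, 14175/2]; [0, 0, 0, 0, 0, -2025/8, -30375/16, -127575/16]; [0, 0, 0, 0, 0, 0, 18225/32, 76545/16]; [0, 0, 0, 0, 0, 0, 0, -76545/64]] (rows listed top to bottom)


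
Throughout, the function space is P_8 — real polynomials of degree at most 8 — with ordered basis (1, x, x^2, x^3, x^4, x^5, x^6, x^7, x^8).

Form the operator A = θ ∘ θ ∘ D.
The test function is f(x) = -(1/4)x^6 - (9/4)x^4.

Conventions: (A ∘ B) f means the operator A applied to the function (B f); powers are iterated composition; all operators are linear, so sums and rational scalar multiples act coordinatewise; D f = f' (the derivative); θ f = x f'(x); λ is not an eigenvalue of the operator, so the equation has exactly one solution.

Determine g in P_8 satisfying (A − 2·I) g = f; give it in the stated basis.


the result is g(x) = (1/8)x^6 + (75/8)x^5 + (3009/8)x^4 + (27081/4)x^3 + (81243/2)x^2 + (81243/2)x

write g with unknown coordinates in the stated basis and equate coefficients in (A − 2·I) g = f
solving from the highest basis element down gives g = (1/8)x^6 + (75/8)x^5 + (3009/8)x^4 + (27081/4)x^3 + (81243/2)x^2 + (81243/2)x
check: A g = (75/4)x^5 + 750x^4 + (27081/2)x^3 + 81243x^2 + 81243x
so A g − 2·g = -(1/4)x^6 - (9/4)x^4 = f ✓


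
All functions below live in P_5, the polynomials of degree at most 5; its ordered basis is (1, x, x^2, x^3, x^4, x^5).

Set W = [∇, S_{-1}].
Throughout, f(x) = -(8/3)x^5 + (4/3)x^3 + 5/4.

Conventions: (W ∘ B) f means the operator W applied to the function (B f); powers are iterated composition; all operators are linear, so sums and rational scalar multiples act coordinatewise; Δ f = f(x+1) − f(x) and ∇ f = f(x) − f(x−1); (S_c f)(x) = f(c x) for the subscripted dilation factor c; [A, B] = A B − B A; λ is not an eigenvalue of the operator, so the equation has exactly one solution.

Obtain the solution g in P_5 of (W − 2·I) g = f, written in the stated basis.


write g with unknown coordinates in the stated basis and equate coefficients in (W − 2·I) g = f
solving from the highest basis element down gives g = (4/3)x^5 - (20/3)x^4 - (82/3)x^3 + (206/3)x^2 + (332/3)x - 2047/24
check: W g = -(40/3)x^4 - (160/3)x^3 + (412/3)x^2 + (664/3)x - 508/3
so W g − 2·g = -(8/3)x^5 + (4/3)x^3 + 5/4 = f ✓

the image equals g(x) = (4/3)x^5 - (20/3)x^4 - (82/3)x^3 + (206/3)x^2 + (332/3)x - 2047/24


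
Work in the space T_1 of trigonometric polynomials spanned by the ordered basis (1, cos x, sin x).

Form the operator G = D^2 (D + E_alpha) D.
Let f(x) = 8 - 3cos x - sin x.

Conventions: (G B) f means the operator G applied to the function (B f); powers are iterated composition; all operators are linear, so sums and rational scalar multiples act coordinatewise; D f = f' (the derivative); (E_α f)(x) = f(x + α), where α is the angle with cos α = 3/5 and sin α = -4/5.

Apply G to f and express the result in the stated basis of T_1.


g(x) = -2sin x

D f = -cos x + 3sin x
D D f = 3cos x + sin x
E_alpha D f = -3cos x + sin x
(D + E_alpha) D f = 2sin x
D (D + E_alpha) D f = 2cos x
D D (D + E_alpha) D f = -2sin x


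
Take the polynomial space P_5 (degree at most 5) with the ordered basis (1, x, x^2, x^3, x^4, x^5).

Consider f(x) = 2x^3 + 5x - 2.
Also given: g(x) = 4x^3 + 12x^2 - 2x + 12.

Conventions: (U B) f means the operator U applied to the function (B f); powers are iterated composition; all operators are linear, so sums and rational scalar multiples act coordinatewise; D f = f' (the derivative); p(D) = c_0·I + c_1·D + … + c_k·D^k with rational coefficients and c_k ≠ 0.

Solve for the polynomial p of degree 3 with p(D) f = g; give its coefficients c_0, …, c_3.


c_0 = 2, c_1 = 2, c_2 = -1, c_3 = 1/2

D^0 f = 2x^3 + 5x - 2
D^1 f = 6x^2 + 5
D^2 f = 12x
D^3 f = 12
matching coefficients of g against c_0 f + c_1 Df + … from the top degree down determines the c_i
solution: c_0 = 2, c_1 = 2, c_2 = -1, c_3 = 1/2


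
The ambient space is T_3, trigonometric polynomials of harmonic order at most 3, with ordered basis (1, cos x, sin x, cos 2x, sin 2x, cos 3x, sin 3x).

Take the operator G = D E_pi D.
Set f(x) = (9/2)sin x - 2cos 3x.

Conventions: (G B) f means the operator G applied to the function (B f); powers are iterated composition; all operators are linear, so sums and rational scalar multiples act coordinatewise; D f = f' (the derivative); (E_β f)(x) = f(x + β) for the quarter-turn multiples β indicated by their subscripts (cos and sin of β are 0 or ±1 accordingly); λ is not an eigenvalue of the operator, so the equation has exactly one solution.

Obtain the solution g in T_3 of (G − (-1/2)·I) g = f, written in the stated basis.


write g with unknown coordinates in the stated basis and equate coefficients in (G − (-1/2)·I) g = f
solving from the highest basis element down gives g = 3sin x - (4/19)cos 3x
check: G g = 3sin x - (36/19)cos 3x
so G g − (-1/2)·g = (9/2)sin x - 2cos 3x = f ✓

the result is g(x) = 3sin x - (4/19)cos 3x


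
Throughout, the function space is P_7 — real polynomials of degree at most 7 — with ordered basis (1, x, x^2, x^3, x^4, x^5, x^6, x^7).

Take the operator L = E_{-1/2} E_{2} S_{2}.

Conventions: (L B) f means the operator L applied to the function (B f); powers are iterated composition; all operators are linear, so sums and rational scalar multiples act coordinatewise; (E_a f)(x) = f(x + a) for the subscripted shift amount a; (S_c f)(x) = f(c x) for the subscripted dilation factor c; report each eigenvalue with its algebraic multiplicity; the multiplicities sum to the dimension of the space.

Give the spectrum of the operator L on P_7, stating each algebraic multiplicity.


image of 1: 1
image of x: 2x + 3
image of x^2: 4x^2 + 12x + 9
image of x^3: 8x^3 + 36x^2 + 54x + 27
image of x^4: 16x^4 + 96x^3 + 216x^2 + 216x + 81
image of x^5: 32x^5 + 240x^4 + 720x^3 + 1080x^2 + 810x + 243
image of x^6: 64x^6 + 576x^5 + 2160x^4 + 4320x^3 + 4860x^2 + 2916x + 729
image of x^7: 128x^7 + 1344x^6 + 6048x^5 + 15120x^4 + 22680x^3 + 20412x^2 + 10206x + 2187
the matrix is upper triangular; its diagonal is (1, 2, 4, 8, 16, 32, 64, 128)
for a triangular matrix the eigenvalues are the diagonal entries, with algebraic multiplicity their repetition count

λ = 1 (multiplicity 1), λ = 2 (multiplicity 1), λ = 4 (multiplicity 1), λ = 8 (multiplicity 1), λ = 16 (multiplicity 1), λ = 32 (multiplicity 1), λ = 64 (multiplicity 1), λ = 128 (multiplicity 1)
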